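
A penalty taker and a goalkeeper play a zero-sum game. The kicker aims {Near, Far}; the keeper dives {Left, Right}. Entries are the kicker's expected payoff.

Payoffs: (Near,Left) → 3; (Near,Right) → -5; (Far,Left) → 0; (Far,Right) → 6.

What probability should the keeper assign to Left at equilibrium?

11/14

Row minima: Near → -5, Far → 0; maximin = 0.
Column maxima: Left → 3, Right → 6; minimax = 3.
0 ≠ 3, so there is no saddle point; optimal play is mixed.
Let the kicker play Near with probability p. Expected payoff against Left: 3p + 0(1−p) = 3p; against Right: (-5)p + 6(1−p) = −11p + 6.
Setting these equal: 3p = −11p + 6 ⇒ 14p = 6 ⇒ p = 3/7, and the value is (3)·(3/7) = 9/7.
For the keeper: with q = P(Left), equating Near's and Far's payoffs gives 8q − 5 = −6q + 6 ⇒ q = 11/14.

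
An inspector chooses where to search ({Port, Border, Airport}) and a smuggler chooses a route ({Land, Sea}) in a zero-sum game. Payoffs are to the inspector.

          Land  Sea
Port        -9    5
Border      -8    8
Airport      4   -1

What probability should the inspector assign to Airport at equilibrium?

Row minima: Port → -9, Border → -8, Airport → -1; maximin = -1.
Column maxima: Land → 4, Sea → 8; minimax = 4.
-1 ≠ 4, so there is no saddle point; optimal play is mixed.
Port is strictly dominated by Border, so the inspector never plays it.
On the remaining 2×2 (Border, Airport vs Land, Sea):
Let the inspector play Border with probability p. Expected payoff against Land: (-8)p + 4(1−p) = −12p + 4; against Sea: 8p + (-1)(1−p) = 9p − 1.
Setting these equal: −12p + 4 = 9p − 1 ⇒ −21p = -5 ⇒ p = 5/21, and the value is (-12)·(5/21) + 4 = 8/7.
For the smuggler: with q = P(Land), equating Border's and Airport's payoffs gives −16q + 8 = 5q − 1 ⇒ q = 3/7.

16/21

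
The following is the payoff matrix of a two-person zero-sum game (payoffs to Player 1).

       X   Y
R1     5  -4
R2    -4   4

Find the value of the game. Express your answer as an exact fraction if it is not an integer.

Row minima: R1 → -4, R2 → -4; maximin = -4.
Column maxima: X → 5, Y → 4; minimax = 4.
-4 ≠ 4, so there is no saddle point; optimal play is mixed.
Let Player 1 play R1 with probability p. Expected payoff against X: 5p + (-4)(1−p) = 9p − 4; against Y: (-4)p + 4(1−p) = −8p + 4.
Setting these equal: 9p − 4 = −8p + 4 ⇒ 17p = 8 ⇒ p = 8/17, and the value is (9)·(8/17) − 4 = 4/17.
For Player 2: with q = P(X), equating R1's and R2's payoffs gives 9q − 4 = −8q + 4 ⇒ q = 8/17.

4/17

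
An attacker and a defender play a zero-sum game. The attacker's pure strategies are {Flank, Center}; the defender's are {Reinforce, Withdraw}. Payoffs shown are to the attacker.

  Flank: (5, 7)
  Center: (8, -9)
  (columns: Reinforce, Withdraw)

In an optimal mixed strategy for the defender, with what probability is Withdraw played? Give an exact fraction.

Row minima: Flank → 5, Center → -9; maximin = 5.
Column maxima: Reinforce → 8, Withdraw → 7; minimax = 7.
5 ≠ 7, so there is no saddle point; optimal play is mixed.
Let the attacker play Flank with probability p. Expected payoff against Reinforce: 5p + 8(1−p) = −3p + 8; against Withdraw: 7p + (-9)(1−p) = 16p − 9.
Setting these equal: −3p + 8 = 16p − 9 ⇒ −19p = -17 ⇒ p = 17/19, and the value is (-3)·(17/19) + 8 = 101/19.
For the defender: with q = P(Reinforce), equating Flank's and Center's payoffs gives −2q + 7 = 17q − 9 ⇒ q = 16/19.

3/19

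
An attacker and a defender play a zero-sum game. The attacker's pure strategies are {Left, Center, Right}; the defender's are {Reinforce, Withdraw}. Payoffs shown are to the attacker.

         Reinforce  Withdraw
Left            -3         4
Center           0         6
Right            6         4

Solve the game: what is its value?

Row minima: Left → -3, Center → 0, Right → 4; maximin = 4.
Column maxima: Reinforce → 6, Withdraw → 6; minimax = 6.
4 ≠ 6, so there is no saddle point; optimal play is mixed.
Left is strictly dominated by Center, so the attacker never plays it.
On the remaining 2×2 (Center, Right vs Reinforce, Withdraw):
Let the attacker play Center with probability p. Expected payoff against Reinforce: 0p + 6(1−p) = −6p + 6; against Withdraw: 6p + 4(1−p) = 2p + 4.
Setting these equal: −6p + 6 = 2p + 4 ⇒ −8p = -2 ⇒ p = 1/4, and the value is (-6)·(1/4) + 6 = 9/2.
For the defender: with q = P(Reinforce), equating Center's and Right's payoffs gives −6q + 6 = 2q + 4 ⇒ q = 1/4.

9/2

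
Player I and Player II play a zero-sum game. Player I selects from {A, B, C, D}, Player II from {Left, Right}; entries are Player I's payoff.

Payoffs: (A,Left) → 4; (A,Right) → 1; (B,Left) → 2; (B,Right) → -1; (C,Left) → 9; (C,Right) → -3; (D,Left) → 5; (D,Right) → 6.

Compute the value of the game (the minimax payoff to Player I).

Row minima: A → 1, B → -1, C → -3, D → 5; maximin = 5.
Column maxima: Left → 9, Right → 6; minimax = 6.
5 ≠ 6, so there is no saddle point; optimal play is mixed.
A is strictly dominated by D, so Player I never plays it.
B is strictly dominated by D, so Player I never plays it.
On the remaining 2×2 (C, D vs Left, Right):
Let Player I play C with probability p. Expected payoff against Left: 9p + 5(1−p) = 4p + 5; against Right: (-3)p + 6(1−p) = −9p + 6.
Setting these equal: 4p + 5 = −9p + 6 ⇒ 13p = 1 ⇒ p = 1/13, and the value is (4)·(1/13) + 5 = 69/13.
For Player II: with q = P(Left), equating C's and D's payoffs gives 12q − 3 = −q + 6 ⇒ q = 9/13.

69/13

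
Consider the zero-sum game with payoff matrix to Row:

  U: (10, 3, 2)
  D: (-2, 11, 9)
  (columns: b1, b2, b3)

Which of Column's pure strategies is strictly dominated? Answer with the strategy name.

b3 holds Row's payoff strictly below b2 in every row: 2 < 3, 9 < 11.
So b2 is strictly dominated for Column.

b2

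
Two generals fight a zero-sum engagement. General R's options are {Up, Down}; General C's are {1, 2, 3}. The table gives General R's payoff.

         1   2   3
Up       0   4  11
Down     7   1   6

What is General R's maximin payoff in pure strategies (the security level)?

Row minima: Up → 0, Down → 1.
The best of these is 1.

1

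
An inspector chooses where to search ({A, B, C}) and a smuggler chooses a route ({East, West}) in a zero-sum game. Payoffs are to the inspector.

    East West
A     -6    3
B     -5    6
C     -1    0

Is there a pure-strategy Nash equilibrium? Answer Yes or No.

Yes

Row minima: A → -6, B → -5, C → -1; maximin = -1.
Column maxima: East → -1, West → 6; minimax = -1.
maximin = minimax = -1, so a saddle point exists.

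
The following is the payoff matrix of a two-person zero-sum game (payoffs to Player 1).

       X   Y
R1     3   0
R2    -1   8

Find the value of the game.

2

Row minima: R1 → 0, R2 → -1; maximin = 0.
Column maxima: X → 3, Y → 8; minimax = 3.
0 ≠ 3, so there is no saddle point; optimal play is mixed.
Let Player 1 play R1 with probability p. Expected payoff against X: 3p + (-1)(1−p) = 4p − 1; against Y: 0p + 8(1−p) = −8p + 8.
Setting these equal: 4p − 1 = −8p + 8 ⇒ 12p = 9 ⇒ p = 3/4, and the value is (4)·(3/4) − 1 = 2.
For Player 2: with q = P(X), equating R1's and R2's payoffs gives 3q = −9q + 8 ⇒ q = 2/3.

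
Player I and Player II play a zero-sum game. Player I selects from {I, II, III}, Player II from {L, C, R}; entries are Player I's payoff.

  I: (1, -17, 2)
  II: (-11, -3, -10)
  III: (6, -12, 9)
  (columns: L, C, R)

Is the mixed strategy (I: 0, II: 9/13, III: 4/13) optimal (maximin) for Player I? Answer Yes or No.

Yes

Against L this mix gives (9/13)·(-11) + (4/13)·6 = -75/13.
Against C this mix gives (9/13)·(-3) + (4/13)·(-12) = -75/13.
Against R this mix gives (9/13)·(-10) + (4/13)·9 = -54/13.
All of Player II's active replies (L, C) yield -75/13, and no column does worse for Player I. The mix makes Player II indifferent and guarantees -75/13, so it is optimal.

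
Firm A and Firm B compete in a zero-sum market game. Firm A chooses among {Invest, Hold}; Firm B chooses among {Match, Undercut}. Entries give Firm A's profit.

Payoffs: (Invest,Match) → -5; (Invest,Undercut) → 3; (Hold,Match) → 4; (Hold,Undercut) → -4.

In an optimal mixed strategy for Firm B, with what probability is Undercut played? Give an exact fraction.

Row minima: Invest → -5, Hold → -4; maximin = -4.
Column maxima: Match → 4, Undercut → 3; minimax = 3.
-4 ≠ 3, so there is no saddle point; optimal play is mixed.
Let Firm A play Invest with probability p. Expected payoff against Match: (-5)p + 4(1−p) = −9p + 4; against Undercut: 3p + (-4)(1−p) = 7p − 4.
Setting these equal: −9p + 4 = 7p − 4 ⇒ −16p = -8 ⇒ p = 1/2, and the value is (-9)·(1/2) + 4 = -1/2.
For Firm B: with q = P(Match), equating Invest's and Hold's payoffs gives −8q + 3 = 8q − 4 ⇒ q = 7/16.

9/16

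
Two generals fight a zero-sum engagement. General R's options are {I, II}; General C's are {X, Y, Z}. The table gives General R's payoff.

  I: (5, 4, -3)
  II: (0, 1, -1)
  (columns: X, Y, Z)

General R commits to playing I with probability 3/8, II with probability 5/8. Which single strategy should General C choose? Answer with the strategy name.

Z

If General C plays X, General R's expected payoff is (3/8)·5 + (5/8)·0 = 15/8.
If General C plays Y, General R's expected payoff is (3/8)·4 + (5/8)·1 = 17/8.
If General C plays Z, General R's expected payoff is (3/8)·(-3) + (5/8)·(-1) = -7/4.
General C minimizes General R's payoff; the smallest is -7/4, so the best response is Z.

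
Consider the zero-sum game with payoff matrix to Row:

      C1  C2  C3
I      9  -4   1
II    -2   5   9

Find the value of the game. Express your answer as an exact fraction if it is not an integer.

37/20

Row minima: I → -4, II → -2; maximin = -2.
Column maxima: C1 → 9, C2 → 5, C3 → 9; minimax = 5.
-2 ≠ 5, so there is no saddle point; optimal play is mixed.
C3 is strictly dominated by C2 (it gives Row strictly more in every row), so Column never plays it.
On the remaining 2×2 (I, II vs C1, C2):
Let Row play I with probability p. Expected payoff against C1: 9p + (-2)(1−p) = 11p − 2; against C2: (-4)p + 5(1−p) = −9p + 5.
Setting these equal: 11p − 2 = −9p + 5 ⇒ 20p = 7 ⇒ p = 7/20, and the value is (11)·(7/20) − 2 = 37/20.
For Column: with q = P(C1), equating I's and II's payoffs gives 13q − 4 = −7q + 5 ⇒ q = 9/20.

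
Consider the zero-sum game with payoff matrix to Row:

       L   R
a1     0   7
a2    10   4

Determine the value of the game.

70/13

Row minima: a1 → 0, a2 → 4; maximin = 4.
Column maxima: L → 10, R → 7; minimax = 7.
4 ≠ 7, so there is no saddle point; optimal play is mixed.
Let Row play a1 with probability p. Expected payoff against L: 0p + 10(1−p) = −10p + 10; against R: 7p + 4(1−p) = 3p + 4.
Setting these equal: −10p + 10 = 3p + 4 ⇒ −13p = -6 ⇒ p = 6/13, and the value is (-10)·(6/13) + 10 = 70/13.
For Column: with q = P(L), equating a1's and a2's payoffs gives −7q + 7 = 6q + 4 ⇒ q = 3/13.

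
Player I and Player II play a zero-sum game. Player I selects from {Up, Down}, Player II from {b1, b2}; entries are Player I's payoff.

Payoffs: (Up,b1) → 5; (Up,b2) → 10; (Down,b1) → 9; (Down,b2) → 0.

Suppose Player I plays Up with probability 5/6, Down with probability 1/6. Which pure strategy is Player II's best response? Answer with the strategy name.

If Player II plays b1, Player I's expected payoff is (5/6)·5 + (1/6)·9 = 17/3.
If Player II plays b2, Player I's expected payoff is (5/6)·10 + (1/6)·0 = 25/3.
Player II minimizes Player I's payoff; the smallest is 17/3, so the best response is b1.

b1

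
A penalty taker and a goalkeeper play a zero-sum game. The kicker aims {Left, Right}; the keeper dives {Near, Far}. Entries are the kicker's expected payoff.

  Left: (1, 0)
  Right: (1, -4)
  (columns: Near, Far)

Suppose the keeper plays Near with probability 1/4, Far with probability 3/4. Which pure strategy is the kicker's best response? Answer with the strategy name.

Left

Expected payoff of Left: (1/4)·1 + (3/4)·0 = 1/4.
Expected payoff of Right: (1/4)·1 + (3/4)·(-4) = -11/4.
The largest is 1/4, so the kicker's best response is Left.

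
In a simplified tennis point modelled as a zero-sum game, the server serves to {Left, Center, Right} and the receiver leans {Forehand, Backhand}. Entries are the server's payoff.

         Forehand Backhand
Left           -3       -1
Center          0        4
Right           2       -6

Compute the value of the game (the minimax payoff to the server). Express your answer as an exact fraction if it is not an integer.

2/3

Row minima: Left → -3, Center → 0, Right → -6; maximin = 0.
Column maxima: Forehand → 2, Backhand → 4; minimax = 2.
0 ≠ 2, so there is no saddle point; optimal play is mixed.
Left is strictly dominated by Center, so the server never plays it.
On the remaining 2×2 (Center, Right vs Forehand, Backhand):
Let the server play Center with probability p. Expected payoff against Forehand: 0p + 2(1−p) = −2p + 2; against Backhand: 4p + (-6)(1−p) = 10p − 6.
Setting these equal: −2p + 2 = 10p − 6 ⇒ −12p = -8 ⇒ p = 2/3, and the value is (-2)·(2/3) + 2 = 2/3.
For the receiver: with q = P(Forehand), equating Center's and Right's payoffs gives −4q + 4 = 8q − 6 ⇒ q = 5/6.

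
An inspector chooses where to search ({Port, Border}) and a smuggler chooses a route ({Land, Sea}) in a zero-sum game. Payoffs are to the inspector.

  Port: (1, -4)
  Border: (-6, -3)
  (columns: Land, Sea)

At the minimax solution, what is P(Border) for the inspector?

5/8

Row minima: Port → -4, Border → -6; maximin = -4.
Column maxima: Land → 1, Sea → -3; minimax = -3.
-4 ≠ -3, so there is no saddle point; optimal play is mixed.
Let the inspector play Port with probability p. Expected payoff against Land: 1p + (-6)(1−p) = 7p − 6; against Sea: (-4)p + (-3)(1−p) = −p − 3.
Setting these equal: 7p − 6 = −p − 3 ⇒ 8p = 3 ⇒ p = 3/8, and the value is (7)·(3/8) − 6 = -27/8.
For the smuggler: with q = P(Land), equating Port's and Border's payoffs gives 5q − 4 = −3q − 3 ⇒ q = 1/8.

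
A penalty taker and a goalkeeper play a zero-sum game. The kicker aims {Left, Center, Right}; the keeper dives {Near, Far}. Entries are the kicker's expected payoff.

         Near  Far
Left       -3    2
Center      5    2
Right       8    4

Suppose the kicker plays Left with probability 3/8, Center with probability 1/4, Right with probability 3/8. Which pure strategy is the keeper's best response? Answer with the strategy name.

If the keeper plays Near, the kicker's expected payoff is (3/8)·(-3) + (1/4)·5 + (3/8)·8 = 25/8.
If the keeper plays Far, the kicker's expected payoff is (3/8)·2 + (1/4)·2 + (3/8)·4 = 11/4.
The keeper minimizes the kicker's payoff; the smallest is 11/4, so the best response is Far.

Far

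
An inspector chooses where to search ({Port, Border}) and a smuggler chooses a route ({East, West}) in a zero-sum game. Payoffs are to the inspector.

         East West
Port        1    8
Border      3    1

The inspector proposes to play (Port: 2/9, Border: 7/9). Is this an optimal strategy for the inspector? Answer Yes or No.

Yes

Against East this mix gives (2/9)·1 + (7/9)·3 = 23/9.
Against West this mix gives (2/9)·8 + (7/9)·1 = 23/9.
All of the smuggler's active replies (East, West) yield 23/9, and no column does worse for the inspector. The mix makes the smuggler indifferent and guarantees 23/9, so it is optimal.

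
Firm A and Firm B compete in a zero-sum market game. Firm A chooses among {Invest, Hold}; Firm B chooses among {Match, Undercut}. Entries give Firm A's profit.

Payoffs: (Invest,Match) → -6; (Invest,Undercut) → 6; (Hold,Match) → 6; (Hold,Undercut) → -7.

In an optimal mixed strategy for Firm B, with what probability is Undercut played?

12/25

Row minima: Invest → -6, Hold → -7; maximin = -6.
Column maxima: Match → 6, Undercut → 6; minimax = 6.
-6 ≠ 6, so there is no saddle point; optimal play is mixed.
Let Firm A play Invest with probability p. Expected payoff against Match: (-6)p + 6(1−p) = −12p + 6; against Undercut: 6p + (-7)(1−p) = 13p − 7.
Setting these equal: −12p + 6 = 13p − 7 ⇒ −25p = -13 ⇒ p = 13/25, and the value is (-12)·(13/25) + 6 = -6/25.
For Firm B: with q = P(Match), equating Invest's and Hold's payoffs gives −12q + 6 = 13q − 7 ⇒ q = 13/25.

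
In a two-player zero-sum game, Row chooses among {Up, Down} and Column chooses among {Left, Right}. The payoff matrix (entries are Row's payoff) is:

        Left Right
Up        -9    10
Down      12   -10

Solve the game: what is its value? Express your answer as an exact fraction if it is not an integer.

30/41

Row minima: Up → -9, Down → -10; maximin = -9.
Column maxima: Left → 12, Right → 10; minimax = 10.
-9 ≠ 10, so there is no saddle point; optimal play is mixed.
Let Row play Up with probability p. Expected payoff against Left: (-9)p + 12(1−p) = −21p + 12; against Right: 10p + (-10)(1−p) = 20p − 10.
Setting these equal: −21p + 12 = 20p − 10 ⇒ −41p = -22 ⇒ p = 22/41, and the value is (-21)·(22/41) + 12 = 30/41.
For Column: with q = P(Left), equating Up's and Down's payoffs gives −19q + 10 = 22q − 10 ⇒ q = 20/41.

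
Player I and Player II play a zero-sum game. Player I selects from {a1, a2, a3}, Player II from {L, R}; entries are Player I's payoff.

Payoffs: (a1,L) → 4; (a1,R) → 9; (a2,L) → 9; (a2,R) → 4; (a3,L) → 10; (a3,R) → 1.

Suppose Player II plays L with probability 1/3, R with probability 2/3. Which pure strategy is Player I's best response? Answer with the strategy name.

a1

Expected payoff of a1: (1/3)·4 + (2/3)·9 = 22/3.
Expected payoff of a2: (1/3)·9 + (2/3)·4 = 17/3.
Expected payoff of a3: (1/3)·10 + (2/3)·1 = 4.
The largest is 22/3, so Player I's best response is a1.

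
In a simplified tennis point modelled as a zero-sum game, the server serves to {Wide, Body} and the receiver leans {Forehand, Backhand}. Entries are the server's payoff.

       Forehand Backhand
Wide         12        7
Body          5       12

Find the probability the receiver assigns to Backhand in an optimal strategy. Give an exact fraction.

7/12

Row minima: Wide → 7, Body → 5; maximin = 7.
Column maxima: Forehand → 12, Backhand → 12; minimax = 12.
7 ≠ 12, so there is no saddle point; optimal play is mixed.
Let the server play Wide with probability p. Expected payoff against Forehand: 12p + 5(1−p) = 7p + 5; against Backhand: 7p + 12(1−p) = −5p + 12.
Setting these equal: 7p + 5 = −5p + 12 ⇒ 12p = 7 ⇒ p = 7/12, and the value is (7)·(7/12) + 5 = 109/12.
For the receiver: with q = P(Forehand), equating Wide's and Body's payoffs gives 5q + 7 = −7q + 12 ⇒ q = 5/12.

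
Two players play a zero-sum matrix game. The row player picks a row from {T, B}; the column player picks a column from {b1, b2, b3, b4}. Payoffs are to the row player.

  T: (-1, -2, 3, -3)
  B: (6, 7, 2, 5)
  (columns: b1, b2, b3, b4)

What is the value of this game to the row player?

7/3

Row minima: T → -3, B → 2; maximin = 2.
Column maxima: b1 → 6, b2 → 7, b3 → 3, b4 → 5; minimax = 3.
2 ≠ 3, so there is no saddle point; optimal play is mixed.
b1 is strictly dominated by b4 (it gives the row player strictly more in every row), so the column player never plays it.
b2 is strictly dominated by b4 (it gives the row player strictly more in every row), so the column player never plays it.
On the remaining 2×2 (T, B vs b3, b4):
Let the row player play T with probability p. Expected payoff against b3: 3p + 2(1−p) = p + 2; against b4: (-3)p + 5(1−p) = −8p + 5.
Setting these equal: p + 2 = −8p + 5 ⇒ 9p = 3 ⇒ p = 1/3, and the value is (1)·(1/3) + 2 = 7/3.
For the column player: with q = P(b3), equating T's and B's payoffs gives 6q − 3 = −3q + 5 ⇒ q = 8/9.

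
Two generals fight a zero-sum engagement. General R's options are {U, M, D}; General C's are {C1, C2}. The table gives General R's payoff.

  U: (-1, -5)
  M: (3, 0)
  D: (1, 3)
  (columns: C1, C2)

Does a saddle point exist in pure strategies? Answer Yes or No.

Row minima: U → -5, M → 0, D → 1; maximin = 1.
Column maxima: C1 → 3, C2 → 3; minimax = 3.
1 ≠ 3, so no pure-strategy equilibrium exists.

No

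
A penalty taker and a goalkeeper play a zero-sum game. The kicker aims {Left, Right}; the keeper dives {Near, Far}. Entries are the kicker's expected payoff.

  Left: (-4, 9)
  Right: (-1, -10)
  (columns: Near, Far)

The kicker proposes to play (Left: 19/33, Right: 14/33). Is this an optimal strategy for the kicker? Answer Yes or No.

No

Against Near this mix gives (19/33)·(-4) + (14/33)·(-1) = -30/11.
Against Far this mix gives (19/33)·9 + (14/33)·(-10) = 31/33.
The keeper will play Near, holding the kicker to -30/11. Shifting weight toward the row that does better against Near would raise this floor (the equalizing mix achieves -49/22 against both Near and Far), so the proposed strategy is not optimal.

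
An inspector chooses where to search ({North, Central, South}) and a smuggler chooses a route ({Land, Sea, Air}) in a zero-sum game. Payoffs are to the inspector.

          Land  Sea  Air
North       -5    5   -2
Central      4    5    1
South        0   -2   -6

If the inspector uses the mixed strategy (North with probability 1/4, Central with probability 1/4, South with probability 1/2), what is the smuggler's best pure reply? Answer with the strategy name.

Air

If the smuggler plays Land, the inspector's expected payoff is (1/4)·(-5) + (1/4)·4 + (1/2)·0 = -1/4.
If the smuggler plays Sea, the inspector's expected payoff is (1/4)·5 + (1/4)·5 + (1/2)·(-2) = 3/2.
If the smuggler plays Air, the inspector's expected payoff is (1/4)·(-2) + (1/4)·1 + (1/2)·(-6) = -13/4.
The smuggler minimizes the inspector's payoff; the smallest is -13/4, so the best response is Air.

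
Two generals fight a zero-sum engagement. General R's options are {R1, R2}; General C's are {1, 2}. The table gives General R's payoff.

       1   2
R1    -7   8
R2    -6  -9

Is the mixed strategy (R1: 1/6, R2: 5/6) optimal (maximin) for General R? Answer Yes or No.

Against 1 this mix gives (1/6)·(-7) + (5/6)·(-6) = -37/6.
Against 2 this mix gives (1/6)·8 + (5/6)·(-9) = -37/6.
All of General C's active replies (1, 2) yield -37/6, and no column does worse for General R. The mix makes General C indifferent and guarantees -37/6, so it is optimal.

Yes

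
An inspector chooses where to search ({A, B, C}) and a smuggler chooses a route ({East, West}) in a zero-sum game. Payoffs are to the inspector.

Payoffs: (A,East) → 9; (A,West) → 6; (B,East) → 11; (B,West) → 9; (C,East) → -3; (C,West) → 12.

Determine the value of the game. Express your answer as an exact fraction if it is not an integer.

Row minima: A → 6, B → 9, C → -3; maximin = 9.
Column maxima: East → 11, West → 12; minimax = 11.
9 ≠ 11, so there is no saddle point; optimal play is mixed.
A is strictly dominated by B, so the inspector never plays it.
On the remaining 2×2 (B, C vs East, West):
Let the inspector play B with probability p. Expected payoff against East: 11p + (-3)(1−p) = 14p − 3; against West: 9p + 12(1−p) = −3p + 12.
Setting these equal: 14p − 3 = −3p + 12 ⇒ 17p = 15 ⇒ p = 15/17, and the value is (14)·(15/17) − 3 = 159/17.
For the smuggler: with q = P(East), equating B's and C's payoffs gives 2q + 9 = −15q + 12 ⇒ q = 3/17.

159/17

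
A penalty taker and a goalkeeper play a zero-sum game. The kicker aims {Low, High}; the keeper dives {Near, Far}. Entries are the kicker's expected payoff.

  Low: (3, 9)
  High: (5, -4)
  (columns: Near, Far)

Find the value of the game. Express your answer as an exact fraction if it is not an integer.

Row minima: Low → 3, High → -4; maximin = 3.
Column maxima: Near → 5, Far → 9; minimax = 5.
3 ≠ 5, so there is no saddle point; optimal play is mixed.
Let the kicker play Low with probability p. Expected payoff against Near: 3p + 5(1−p) = −2p + 5; against Far: 9p + (-4)(1−p) = 13p − 4.
Setting these equal: −2p + 5 = 13p − 4 ⇒ −15p = -9 ⇒ p = 3/5, and the value is (-2)·(3/5) + 5 = 19/5.
For the keeper: with q = P(Near), equating Low's and High's payoffs gives −6q + 9 = 9q − 4 ⇒ q = 13/15.

19/5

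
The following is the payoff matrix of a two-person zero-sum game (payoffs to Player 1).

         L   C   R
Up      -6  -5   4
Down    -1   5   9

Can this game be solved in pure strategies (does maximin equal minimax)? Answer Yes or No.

Row minima: Up → -6, Down → -1; maximin = -1.
Column maxima: L → -1, C → 5, R → 9; minimax = -1.
maximin = minimax = -1, so a saddle point exists.

Yes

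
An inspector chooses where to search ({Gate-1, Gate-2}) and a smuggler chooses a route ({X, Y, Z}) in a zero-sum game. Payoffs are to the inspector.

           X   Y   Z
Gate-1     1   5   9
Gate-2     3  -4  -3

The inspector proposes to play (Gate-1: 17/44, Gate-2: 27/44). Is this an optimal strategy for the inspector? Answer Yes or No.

No

Against X this mix gives (17/44)·1 + (27/44)·3 = 49/22.
Against Y this mix gives (17/44)·5 + (27/44)·(-4) = -23/44.
Against Z this mix gives (17/44)·9 + (27/44)·(-3) = 18/11.
The smuggler will play Y, holding the inspector to -23/44. Shifting weight toward the row that does better against Y would raise this floor (the equalizing mix achieves 19/11 against both Y and X), so the proposed strategy is not optimal.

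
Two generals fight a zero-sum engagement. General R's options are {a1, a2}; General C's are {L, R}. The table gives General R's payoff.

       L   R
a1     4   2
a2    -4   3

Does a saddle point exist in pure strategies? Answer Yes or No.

No

Row minima: a1 → 2, a2 → -4; maximin = 2.
Column maxima: L → 4, R → 3; minimax = 3.
2 ≠ 3, so no pure-strategy equilibrium exists.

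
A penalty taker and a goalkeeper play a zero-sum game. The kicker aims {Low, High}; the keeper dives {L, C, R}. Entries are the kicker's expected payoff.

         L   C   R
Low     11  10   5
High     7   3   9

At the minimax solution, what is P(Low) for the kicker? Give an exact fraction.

Row minima: Low → 5, High → 3; maximin = 5.
Column maxima: L → 11, C → 10, R → 9; minimax = 9.
5 ≠ 9, so there is no saddle point; optimal play is mixed.
L is strictly dominated by C (it gives the kicker strictly more in every row), so the keeper never plays it.
On the remaining 2×2 (Low, High vs C, R):
Let the kicker play Low with probability p. Expected payoff against C: 10p + 3(1−p) = 7p + 3; against R: 5p + 9(1−p) = −4p + 9.
Setting these equal: 7p + 3 = −4p + 9 ⇒ 11p = 6 ⇒ p = 6/11, and the value is (7)·(6/11) + 3 = 75/11.
For the keeper: with q = P(C), equating Low's and High's payoffs gives 5q + 5 = −6q + 9 ⇒ q = 4/11.

6/11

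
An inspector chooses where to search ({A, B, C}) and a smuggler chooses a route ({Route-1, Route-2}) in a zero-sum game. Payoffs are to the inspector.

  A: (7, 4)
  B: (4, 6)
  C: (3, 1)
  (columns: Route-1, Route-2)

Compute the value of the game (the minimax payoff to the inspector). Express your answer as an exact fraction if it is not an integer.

26/5

Row minima: A → 4, B → 4, C → 1; maximin = 4.
Column maxima: Route-1 → 7, Route-2 → 6; minimax = 6.
4 ≠ 6, so there is no saddle point; optimal play is mixed.
C is strictly dominated by A, so the inspector never plays it.
On the remaining 2×2 (A, B vs Route-1, Route-2):
Let the inspector play A with probability p. Expected payoff against Route-1: 7p + 4(1−p) = 3p + 4; against Route-2: 4p + 6(1−p) = −2p + 6.
Setting these equal: 3p + 4 = −2p + 6 ⇒ 5p = 2 ⇒ p = 2/5, and the value is (3)·(2/5) + 4 = 26/5.
For the smuggler: with q = P(Route-1), equating A's and B's payoffs gives 3q + 4 = −2q + 6 ⇒ q = 2/5.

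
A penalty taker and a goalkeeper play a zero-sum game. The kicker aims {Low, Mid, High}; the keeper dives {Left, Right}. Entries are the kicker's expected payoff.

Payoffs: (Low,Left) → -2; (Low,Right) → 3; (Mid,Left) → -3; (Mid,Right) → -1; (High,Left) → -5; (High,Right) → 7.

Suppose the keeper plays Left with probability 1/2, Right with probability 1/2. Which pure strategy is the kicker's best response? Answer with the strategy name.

High

Expected payoff of Low: (1/2)·(-2) + (1/2)·3 = 1/2.
Expected payoff of Mid: (1/2)·(-3) + (1/2)·(-1) = -2.
Expected payoff of High: (1/2)·(-5) + (1/2)·7 = 1.
The largest is 1, so the kicker's best response is High.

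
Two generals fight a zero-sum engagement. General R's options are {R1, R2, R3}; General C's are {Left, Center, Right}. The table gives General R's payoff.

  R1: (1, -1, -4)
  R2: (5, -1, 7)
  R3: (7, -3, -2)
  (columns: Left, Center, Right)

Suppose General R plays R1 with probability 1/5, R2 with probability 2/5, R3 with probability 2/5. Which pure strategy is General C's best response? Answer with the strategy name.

If General C plays Left, General R's expected payoff is (1/5)·1 + (2/5)·5 + (2/5)·7 = 5.
If General C plays Center, General R's expected payoff is (1/5)·(-1) + (2/5)·(-1) + (2/5)·(-3) = -9/5.
If General C plays Right, General R's expected payoff is (1/5)·(-4) + (2/5)·7 + (2/5)·(-2) = 6/5.
General C minimizes General R's payoff; the smallest is -9/5, so the best response is Center.

Center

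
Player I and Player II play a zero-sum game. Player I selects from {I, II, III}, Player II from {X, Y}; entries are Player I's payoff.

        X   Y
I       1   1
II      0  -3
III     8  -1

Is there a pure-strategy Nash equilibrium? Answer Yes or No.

Row minima: I → 1, II → -3, III → -1; maximin = 1.
Column maxima: X → 8, Y → 1; minimax = 1.
maximin = minimax = 1, so a saddle point exists.

Yes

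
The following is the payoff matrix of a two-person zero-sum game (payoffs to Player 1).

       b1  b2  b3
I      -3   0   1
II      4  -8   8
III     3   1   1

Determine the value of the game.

Row minima: I → -3, II → -8, III → 1; maximin = 1.
Column maxima: b1 → 4, b2 → 1, b3 → 8; minimax = 1.
Since maximin = minimax = 1, there is a saddle point and the value is 1.

1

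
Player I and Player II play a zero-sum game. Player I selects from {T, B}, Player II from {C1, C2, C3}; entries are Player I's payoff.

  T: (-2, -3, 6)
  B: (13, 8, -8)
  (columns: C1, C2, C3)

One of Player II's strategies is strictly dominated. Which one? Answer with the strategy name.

C2 holds Player I's payoff strictly below C1 in every row: -3 < -2, 8 < 13.
So C1 is strictly dominated for Player II.

C1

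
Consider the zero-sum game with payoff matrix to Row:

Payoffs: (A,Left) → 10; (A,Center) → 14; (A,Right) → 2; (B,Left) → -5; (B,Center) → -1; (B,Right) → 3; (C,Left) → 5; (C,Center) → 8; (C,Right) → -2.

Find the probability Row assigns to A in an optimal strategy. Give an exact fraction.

1/2

Row minima: A → 2, B → -5, C → -2; maximin = 2.
Column maxima: Left → 10, Center → 14, Right → 3; minimax = 3.
2 ≠ 3, so there is no saddle point; optimal play is mixed.
C is strictly dominated by A, so Row never plays it.
Center is strictly dominated by Left (it gives Row strictly more in every row), so Column never plays it.
On the remaining 2×2 (A, B vs Left, Right):
Let Row play A with probability p. Expected payoff against Left: 10p + (-5)(1−p) = 15p − 5; against Right: 2p + 3(1−p) = −p + 3.
Setting these equal: 15p − 5 = −p + 3 ⇒ 16p = 8 ⇒ p = 1/2, and the value is (15)·(1/2) − 5 = 5/2.
For Column: with q = P(Left), equating A's and B's payoffs gives 8q + 2 = −8q + 3 ⇒ q = 1/16.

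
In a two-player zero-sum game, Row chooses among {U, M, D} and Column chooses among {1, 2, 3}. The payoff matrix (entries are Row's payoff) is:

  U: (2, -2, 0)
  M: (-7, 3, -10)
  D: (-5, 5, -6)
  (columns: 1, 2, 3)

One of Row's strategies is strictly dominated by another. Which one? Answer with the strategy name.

M

D gives a strictly higher payoff than M against every column: -5 > -7, 5 > 3, -6 > -10.
So M is strictly dominated and Row never plays it.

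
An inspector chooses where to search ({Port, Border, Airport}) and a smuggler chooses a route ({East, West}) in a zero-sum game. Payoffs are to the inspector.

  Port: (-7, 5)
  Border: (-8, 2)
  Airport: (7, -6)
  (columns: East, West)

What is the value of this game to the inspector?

-7/25

Row minima: Port → -7, Border → -8, Airport → -6; maximin = -6.
Column maxima: East → 7, West → 5; minimax = 5.
-6 ≠ 5, so there is no saddle point; optimal play is mixed.
Border is strictly dominated by Port, so the inspector never plays it.
On the remaining 2×2 (Port, Airport vs East, West):
Let the inspector play Port with probability p. Expected payoff against East: (-7)p + 7(1−p) = −14p + 7; against West: 5p + (-6)(1−p) = 11p − 6.
Setting these equal: −14p + 7 = 11p − 6 ⇒ −25p = -13 ⇒ p = 13/25, and the value is (-14)·(13/25) + 7 = -7/25.
For the smuggler: with q = P(East), equating Port's and Airport's payoffs gives −12q + 5 = 13q − 6 ⇒ q = 11/25.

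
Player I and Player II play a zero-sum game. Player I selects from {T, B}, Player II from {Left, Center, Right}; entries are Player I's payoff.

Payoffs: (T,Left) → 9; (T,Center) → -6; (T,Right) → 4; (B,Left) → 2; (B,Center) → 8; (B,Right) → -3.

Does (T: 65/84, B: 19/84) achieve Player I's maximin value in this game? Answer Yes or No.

No

Against Left this mix gives (65/84)·9 + (19/84)·2 = 89/12.
Against Center this mix gives (65/84)·(-6) + (19/84)·8 = -17/6.
Against Right this mix gives (65/84)·4 + (19/84)·(-3) = 29/12.
Player II will play Center, holding Player I to -17/6. Shifting weight toward the row that does better against Center would raise this floor (the equalizing mix achieves 2/3 against both Center and Right), so the proposed strategy is not optimal.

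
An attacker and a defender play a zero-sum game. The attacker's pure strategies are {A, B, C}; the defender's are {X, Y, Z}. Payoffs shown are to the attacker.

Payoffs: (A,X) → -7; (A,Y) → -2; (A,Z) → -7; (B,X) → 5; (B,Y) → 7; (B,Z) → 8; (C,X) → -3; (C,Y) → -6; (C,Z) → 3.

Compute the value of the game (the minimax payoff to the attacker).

5

Row minima: A → -7, B → 5, C → -6; maximin = 5.
Column maxima: X → 5, Y → 7, Z → 8; minimax = 5.
Since maximin = minimax = 5, there is a saddle point and the value is 5.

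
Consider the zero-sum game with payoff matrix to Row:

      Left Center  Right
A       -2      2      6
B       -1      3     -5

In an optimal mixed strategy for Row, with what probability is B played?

Row minima: A → -2, B → -5; maximin = -2.
Column maxima: Left → -1, Center → 3, Right → 6; minimax = -1.
-2 ≠ -1, so there is no saddle point; optimal play is mixed.
Center is strictly dominated by Left (it gives Row strictly more in every row), so Column never plays it.
On the remaining 2×2 (A, B vs Left, Right):
Let Row play A with probability p. Expected payoff against Left: (-2)p + (-1)(1−p) = −p − 1; against Right: 6p + (-5)(1−p) = 11p − 5.
Setting these equal: −p − 1 = 11p − 5 ⇒ −12p = -4 ⇒ p = 1/3, and the value is (-1)·(1/3) − 1 = -4/3.
For Column: with q = P(Left), equating A's and B's payoffs gives −8q + 6 = 4q − 5 ⇒ q = 11/12.

2/3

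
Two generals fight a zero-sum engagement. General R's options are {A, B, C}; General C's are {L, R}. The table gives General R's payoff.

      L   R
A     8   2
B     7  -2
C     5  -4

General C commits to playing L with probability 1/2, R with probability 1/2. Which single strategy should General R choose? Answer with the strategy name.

A

Expected payoff of A: (1/2)·8 + (1/2)·2 = 5.
Expected payoff of B: (1/2)·7 + (1/2)·(-2) = 5/2.
Expected payoff of C: (1/2)·5 + (1/2)·(-4) = 1/2.
The largest is 5, so General R's best response is A.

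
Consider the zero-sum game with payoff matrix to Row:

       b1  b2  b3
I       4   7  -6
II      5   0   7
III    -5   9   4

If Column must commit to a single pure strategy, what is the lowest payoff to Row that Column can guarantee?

Column maxima: b1 → 5, b2 → 9, b3 → 7.
The smallest of these is 5.

5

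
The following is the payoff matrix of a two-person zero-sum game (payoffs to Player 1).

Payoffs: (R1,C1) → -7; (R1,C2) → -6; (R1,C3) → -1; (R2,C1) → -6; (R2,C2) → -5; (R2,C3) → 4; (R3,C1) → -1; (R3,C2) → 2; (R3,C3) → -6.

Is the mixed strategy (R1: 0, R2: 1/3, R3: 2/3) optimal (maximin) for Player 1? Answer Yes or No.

Against C1 this mix gives (1/3)·(-6) + (2/3)·(-1) = -8/3.
Against C2 this mix gives (1/3)·(-5) + (2/3)·2 = -1/3.
Against C3 this mix gives (1/3)·4 + (2/3)·(-6) = -8/3.
All of Player 2's active replies (C1, C3) yield -8/3, and no column does worse for Player 1. The mix makes Player 2 indifferent and guarantees -8/3, so it is optimal.

Yes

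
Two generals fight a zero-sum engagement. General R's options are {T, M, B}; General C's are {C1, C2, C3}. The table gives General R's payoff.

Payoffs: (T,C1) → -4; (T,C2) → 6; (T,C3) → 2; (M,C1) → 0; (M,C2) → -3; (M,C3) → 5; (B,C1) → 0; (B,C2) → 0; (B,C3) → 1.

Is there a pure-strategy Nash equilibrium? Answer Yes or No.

Yes

Row minima: T → -4, M → -3, B → 0; maximin = 0.
Column maxima: C1 → 0, C2 → 6, C3 → 5; minimax = 0.
maximin = minimax = 0, so a saddle point exists.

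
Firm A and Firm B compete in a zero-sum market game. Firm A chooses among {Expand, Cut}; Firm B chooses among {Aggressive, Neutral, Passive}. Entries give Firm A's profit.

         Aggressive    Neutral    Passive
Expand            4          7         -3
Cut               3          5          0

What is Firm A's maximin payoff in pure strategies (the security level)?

Row minima: Expand → -3, Cut → 0.
The best of these is 0.

0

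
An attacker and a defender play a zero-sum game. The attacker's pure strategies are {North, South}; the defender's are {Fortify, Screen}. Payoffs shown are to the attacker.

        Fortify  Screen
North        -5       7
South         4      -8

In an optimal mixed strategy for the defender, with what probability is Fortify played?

5/8

Row minima: North → -5, South → -8; maximin = -5.
Column maxima: Fortify → 4, Screen → 7; minimax = 4.
-5 ≠ 4, so there is no saddle point; optimal play is mixed.
Let the attacker play North with probability p. Expected payoff against Fortify: (-5)p + 4(1−p) = −9p + 4; against Screen: 7p + (-8)(1−p) = 15p − 8.
Setting these equal: −9p + 4 = 15p − 8 ⇒ −24p = -12 ⇒ p = 1/2, and the value is (-9)·(1/2) + 4 = -1/2.
For the defender: with q = P(Fortify), equating North's and South's payoffs gives −12q + 7 = 12q − 8 ⇒ q = 5/8.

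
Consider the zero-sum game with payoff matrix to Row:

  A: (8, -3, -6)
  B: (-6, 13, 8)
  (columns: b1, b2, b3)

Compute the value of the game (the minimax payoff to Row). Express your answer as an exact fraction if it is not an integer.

1

Row minima: A → -6, B → -6; maximin = -6.
Column maxima: b1 → 8, b2 → 13, b3 → 8; minimax = 8.
-6 ≠ 8, so there is no saddle point; optimal play is mixed.
b2 is strictly dominated by b3 (it gives Row strictly more in every row), so Column never plays it.
On the remaining 2×2 (A, B vs b1, b3):
Let Row play A with probability p. Expected payoff against b1: 8p + (-6)(1−p) = 14p − 6; against b3: (-6)p + 8(1−p) = −14p + 8.
Setting these equal: 14p − 6 = −14p + 8 ⇒ 28p = 14 ⇒ p = 1/2, and the value is (14)·(1/2) − 6 = 1.
For Column: with q = P(b1), equating A's and B's payoffs gives 14q − 6 = −14q + 8 ⇒ q = 1/2.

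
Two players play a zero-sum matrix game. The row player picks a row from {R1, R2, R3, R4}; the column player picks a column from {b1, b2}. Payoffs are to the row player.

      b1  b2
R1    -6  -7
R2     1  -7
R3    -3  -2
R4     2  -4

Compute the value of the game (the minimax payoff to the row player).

Row minima: R1 → -7, R2 → -7, R3 → -3, R4 → -4; maximin = -3.
Column maxima: b1 → 2, b2 → -2; minimax = -2.
-3 ≠ -2, so there is no saddle point; optimal play is mixed.
R1 is strictly dominated by R3, so the row player never plays it.
R2 is strictly dominated by R4, so the row player never plays it.
On the remaining 2×2 (R3, R4 vs b1, b2):
Let the row player play R3 with probability p. Expected payoff against b1: (-3)p + 2(1−p) = −5p + 2; against b2: (-2)p + (-4)(1−p) = 2p − 4.
Setting these equal: −5p + 2 = 2p − 4 ⇒ −7p = -6 ⇒ p = 6/7, and the value is (-5)·(6/7) + 2 = -16/7.
For the column player: with q = P(b1), equating R3's and R4's payoffs gives −q − 2 = 6q − 4 ⇒ q = 2/7.

-16/7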